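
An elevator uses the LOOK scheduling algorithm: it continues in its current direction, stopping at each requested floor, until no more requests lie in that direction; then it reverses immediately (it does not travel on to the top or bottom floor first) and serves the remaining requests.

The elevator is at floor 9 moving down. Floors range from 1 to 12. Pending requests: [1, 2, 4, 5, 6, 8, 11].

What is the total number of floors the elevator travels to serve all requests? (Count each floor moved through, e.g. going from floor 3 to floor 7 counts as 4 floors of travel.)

Answer: 18

Derivation:
Start at floor 9 moving down, LOOK stop order: [8, 6, 5, 4, 2, 1, 11]
  9 → 8: |8-9| = 1, total = 1
  8 → 6: |6-8| = 2, total = 3
  6 → 5: |5-6| = 1, total = 4
  5 → 4: |4-5| = 1, total = 5
  4 → 2: |2-4| = 2, total = 7
  2 → 1: |1-2| = 1, total = 8
  1 → 11: |11-1| = 10, total = 18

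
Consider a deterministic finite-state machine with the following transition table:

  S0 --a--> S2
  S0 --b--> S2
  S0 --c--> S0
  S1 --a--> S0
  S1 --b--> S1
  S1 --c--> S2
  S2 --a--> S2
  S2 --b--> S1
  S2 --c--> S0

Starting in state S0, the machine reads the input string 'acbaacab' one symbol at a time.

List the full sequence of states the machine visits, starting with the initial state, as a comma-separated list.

Start: S0
  read 'a': S0 --a--> S2
  read 'c': S2 --c--> S0
  read 'b': S0 --b--> S2
  read 'a': S2 --a--> S2
  read 'a': S2 --a--> S2
  read 'c': S2 --c--> S0
  read 'a': S0 --a--> S2
  read 'b': S2 --b--> S1

Answer: S0, S2, S0, S2, S2, S2, S0, S2, S1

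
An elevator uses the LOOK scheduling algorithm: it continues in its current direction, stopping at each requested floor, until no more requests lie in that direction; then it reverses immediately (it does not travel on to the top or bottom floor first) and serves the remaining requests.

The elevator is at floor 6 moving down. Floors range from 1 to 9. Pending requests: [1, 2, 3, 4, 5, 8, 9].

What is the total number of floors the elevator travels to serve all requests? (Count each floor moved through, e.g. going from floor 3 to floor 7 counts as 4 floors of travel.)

Start at floor 6 moving down, LOOK stop order: [5, 4, 3, 2, 1, 8, 9]
  6 → 5: |5-6| = 1, total = 1
  5 → 4: |4-5| = 1, total = 2
  4 → 3: |3-4| = 1, total = 3
  3 → 2: |2-3| = 1, total = 4
  2 → 1: |1-2| = 1, total = 5
  1 → 8: |8-1| = 7, total = 12
  8 → 9: |9-8| = 1, total = 13

Answer: 13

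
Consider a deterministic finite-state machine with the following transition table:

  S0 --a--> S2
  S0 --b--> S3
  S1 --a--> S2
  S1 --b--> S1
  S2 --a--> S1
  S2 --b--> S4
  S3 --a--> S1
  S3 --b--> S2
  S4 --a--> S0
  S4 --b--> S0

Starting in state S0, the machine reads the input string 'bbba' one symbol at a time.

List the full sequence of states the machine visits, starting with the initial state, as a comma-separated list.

Answer: S0, S3, S2, S4, S0

Derivation:
Start: S0
  read 'b': S0 --b--> S3
  read 'b': S3 --b--> S2
  read 'b': S2 --b--> S4
  read 'a': S4 --a--> S0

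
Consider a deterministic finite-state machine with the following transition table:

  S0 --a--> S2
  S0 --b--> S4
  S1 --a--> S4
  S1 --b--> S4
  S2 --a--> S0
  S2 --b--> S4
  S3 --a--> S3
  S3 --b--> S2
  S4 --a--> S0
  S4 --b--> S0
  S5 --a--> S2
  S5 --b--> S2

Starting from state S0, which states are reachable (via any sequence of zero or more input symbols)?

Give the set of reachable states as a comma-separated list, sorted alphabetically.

BFS from S0:
  visit S0: S0--a-->S2 (new), S0--b-->S4 (new)
  visit S2: S2--a-->S0 (seen), S2--b-->S4 (seen)
  visit S4: S4--a-->S0 (seen), S4--b-->S0 (seen)

Answer: S0, S2, S4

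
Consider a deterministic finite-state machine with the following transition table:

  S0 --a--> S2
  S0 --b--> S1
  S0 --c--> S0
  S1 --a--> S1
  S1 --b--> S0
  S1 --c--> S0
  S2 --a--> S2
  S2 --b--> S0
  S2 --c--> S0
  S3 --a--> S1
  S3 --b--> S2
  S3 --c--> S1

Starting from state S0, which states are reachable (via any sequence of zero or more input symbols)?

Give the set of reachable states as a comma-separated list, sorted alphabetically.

Answer: S0, S1, S2

Derivation:
BFS from S0:
  visit S0: S0--a-->S2 (new), S0--b-->S1 (new), S0--c-->S0 (seen)
  visit S2: S2--a-->S2 (seen), S2--b-->S0 (seen), S2--c-->S0 (seen)
  visit S1: S1--a-->S1 (seen), S1--b-->S0 (seen), S1--c-->S0 (seen)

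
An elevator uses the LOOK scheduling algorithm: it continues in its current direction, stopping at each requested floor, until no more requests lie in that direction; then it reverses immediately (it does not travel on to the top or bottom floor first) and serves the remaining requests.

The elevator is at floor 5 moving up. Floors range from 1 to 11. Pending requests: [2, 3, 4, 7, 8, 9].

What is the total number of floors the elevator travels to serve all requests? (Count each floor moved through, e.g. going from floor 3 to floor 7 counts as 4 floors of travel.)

Start at floor 5 moving up, LOOK stop order: [7, 8, 9, 4, 3, 2]
  5 → 7: |7-5| = 2, total = 2
  7 → 8: |8-7| = 1, total = 3
  8 → 9: |9-8| = 1, total = 4
  9 → 4: |4-9| = 5, total = 9
  4 → 3: |3-4| = 1, total = 10
  3 → 2: |2-3| = 1, total = 11

Answer: 11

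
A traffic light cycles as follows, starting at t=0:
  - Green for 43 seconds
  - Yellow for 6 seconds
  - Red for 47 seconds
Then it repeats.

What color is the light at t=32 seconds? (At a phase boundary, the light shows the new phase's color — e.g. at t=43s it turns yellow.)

Cycle length = 43 + 6 + 47 = 96s
t = 32, phase_t = 32 mod 96 = 32
32 < 43 (green end) → GREEN

Answer: green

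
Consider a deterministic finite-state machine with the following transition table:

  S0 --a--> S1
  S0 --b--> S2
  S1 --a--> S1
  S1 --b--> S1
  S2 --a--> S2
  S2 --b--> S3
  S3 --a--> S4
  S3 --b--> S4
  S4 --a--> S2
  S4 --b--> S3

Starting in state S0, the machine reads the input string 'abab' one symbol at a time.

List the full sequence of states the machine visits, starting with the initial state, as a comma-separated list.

Answer: S0, S1, S1, S1, S1

Derivation:
Start: S0
  read 'a': S0 --a--> S1
  read 'b': S1 --b--> S1
  read 'a': S1 --a--> S1
  read 'b': S1 --b--> S1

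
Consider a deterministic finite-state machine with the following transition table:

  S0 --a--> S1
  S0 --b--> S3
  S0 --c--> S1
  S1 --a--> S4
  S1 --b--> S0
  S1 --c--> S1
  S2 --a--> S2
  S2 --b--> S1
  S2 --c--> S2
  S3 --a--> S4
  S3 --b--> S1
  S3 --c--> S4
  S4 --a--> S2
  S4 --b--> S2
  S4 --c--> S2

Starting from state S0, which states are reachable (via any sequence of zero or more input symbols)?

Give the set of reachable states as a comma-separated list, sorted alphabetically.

BFS from S0:
  visit S0: S0--a-->S1 (new), S0--b-->S3 (new), S0--c-->S1 (seen)
  visit S1: S1--a-->S4 (new), S1--b-->S0 (seen), S1--c-->S1 (seen)
  visit S3: S3--a-->S4 (seen), S3--b-->S1 (seen), S3--c-->S4 (seen)
  visit S4: S4--a-->S2 (new), S4--b-->S2 (seen), S4--c-->S2 (seen)
  visit S2: S2--a-->S2 (seen), S2--b-->S1 (seen), S2--c-->S2 (seen)

Answer: S0, S1, S2, S3, S4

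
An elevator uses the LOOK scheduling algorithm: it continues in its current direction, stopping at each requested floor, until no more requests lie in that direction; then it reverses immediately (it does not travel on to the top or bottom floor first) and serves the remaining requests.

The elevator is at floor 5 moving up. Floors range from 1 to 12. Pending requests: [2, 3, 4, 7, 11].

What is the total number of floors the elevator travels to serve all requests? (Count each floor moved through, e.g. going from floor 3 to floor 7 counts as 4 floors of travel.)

Start at floor 5 moving up, LOOK stop order: [7, 11, 4, 3, 2]
  5 → 7: |7-5| = 2, total = 2
  7 → 11: |11-7| = 4, total = 6
  11 → 4: |4-11| = 7, total = 13
  4 → 3: |3-4| = 1, total = 14
  3 → 2: |2-3| = 1, total = 15

Answer: 15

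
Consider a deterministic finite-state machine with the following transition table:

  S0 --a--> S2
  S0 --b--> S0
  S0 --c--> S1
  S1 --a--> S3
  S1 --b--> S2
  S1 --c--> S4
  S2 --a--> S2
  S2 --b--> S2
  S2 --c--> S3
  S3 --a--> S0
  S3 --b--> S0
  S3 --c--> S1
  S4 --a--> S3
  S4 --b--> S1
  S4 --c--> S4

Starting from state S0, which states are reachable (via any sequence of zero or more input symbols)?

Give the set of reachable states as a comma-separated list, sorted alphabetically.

BFS from S0:
  visit S0: S0--a-->S2 (new), S0--b-->S0 (seen), S0--c-->S1 (new)
  visit S2: S2--a-->S2 (seen), S2--b-->S2 (seen), S2--c-->S3 (new)
  visit S1: S1--a-->S3 (seen), S1--b-->S2 (seen), S1--c-->S4 (new)
  visit S3: S3--a-->S0 (seen), S3--b-->S0 (seen), S3--c-->S1 (seen)
  visit S4: S4--a-->S3 (seen), S4--b-->S1 (seen), S4--c-->S4 (seen)

Answer: S0, S1, S2, S3, S4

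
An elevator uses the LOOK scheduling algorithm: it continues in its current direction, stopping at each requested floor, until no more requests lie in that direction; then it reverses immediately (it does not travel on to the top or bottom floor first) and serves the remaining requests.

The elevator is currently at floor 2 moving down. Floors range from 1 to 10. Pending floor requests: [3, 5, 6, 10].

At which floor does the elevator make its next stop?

Answer: 3

Derivation:
Current floor: 2, direction: down
Requests above: [3, 5, 6, 10]
Requests below: []
Moving down but no requests below → reverse; nearest above is min([3, 5, 6, 10]) = 3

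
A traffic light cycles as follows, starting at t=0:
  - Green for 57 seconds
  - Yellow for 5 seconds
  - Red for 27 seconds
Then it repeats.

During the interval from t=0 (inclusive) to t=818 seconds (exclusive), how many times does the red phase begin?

Cycle = 57+5+27 = 89s
red phase starts at t = k*89 + 62 for k=0,1,2,...
Need k*89+62 < 818 → k < 8.494
k ∈ {0, ..., 8} → 9 starts

Answer: 9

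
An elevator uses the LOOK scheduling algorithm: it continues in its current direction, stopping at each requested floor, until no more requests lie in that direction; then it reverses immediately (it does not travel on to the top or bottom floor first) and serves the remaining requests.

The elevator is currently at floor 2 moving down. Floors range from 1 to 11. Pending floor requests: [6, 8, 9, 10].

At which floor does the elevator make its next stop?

Answer: 6

Derivation:
Current floor: 2, direction: down
Requests above: [6, 8, 9, 10]
Requests below: []
Moving down but no requests below → reverse; nearest above is min([6, 8, 9, 10]) = 6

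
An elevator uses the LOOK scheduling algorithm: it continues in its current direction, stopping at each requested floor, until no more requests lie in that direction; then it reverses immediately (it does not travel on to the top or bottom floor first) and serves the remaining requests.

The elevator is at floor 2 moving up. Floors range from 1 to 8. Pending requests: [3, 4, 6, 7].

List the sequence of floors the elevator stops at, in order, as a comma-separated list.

Answer: 3, 4, 6, 7

Derivation:
Current: 2, moving UP
Serve above first (ascending): [3, 4, 6, 7]
Then reverse, serve below (descending): []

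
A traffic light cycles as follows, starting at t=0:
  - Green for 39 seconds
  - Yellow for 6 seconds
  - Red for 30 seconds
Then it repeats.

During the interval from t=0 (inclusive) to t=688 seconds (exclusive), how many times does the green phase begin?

Answer: 10

Derivation:
Cycle = 39+6+30 = 75s
green phase starts at t = k*75 + 0 for k=0,1,2,...
Need k*75+0 < 688 → k < 9.173
k ∈ {0, ..., 9} → 10 starts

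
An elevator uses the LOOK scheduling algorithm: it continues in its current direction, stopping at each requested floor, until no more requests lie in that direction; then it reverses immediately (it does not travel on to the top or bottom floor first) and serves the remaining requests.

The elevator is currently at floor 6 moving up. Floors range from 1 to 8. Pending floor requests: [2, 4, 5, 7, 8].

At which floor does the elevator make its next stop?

Answer: 7

Derivation:
Current floor: 6, direction: up
Requests above: [7, 8]
Requests below: [2, 4, 5]
Moving up and requests lie above → nearest above is min([7, 8]) = 7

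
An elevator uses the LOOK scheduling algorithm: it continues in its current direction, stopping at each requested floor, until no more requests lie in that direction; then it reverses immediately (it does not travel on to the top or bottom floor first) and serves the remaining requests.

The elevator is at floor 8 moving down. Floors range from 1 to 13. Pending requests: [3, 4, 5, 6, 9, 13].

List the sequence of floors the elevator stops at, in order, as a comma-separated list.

Answer: 6, 5, 4, 3, 9, 13

Derivation:
Current: 8, moving DOWN
Serve below first (descending): [6, 5, 4, 3]
Then reverse, serve above (ascending): [9, 13]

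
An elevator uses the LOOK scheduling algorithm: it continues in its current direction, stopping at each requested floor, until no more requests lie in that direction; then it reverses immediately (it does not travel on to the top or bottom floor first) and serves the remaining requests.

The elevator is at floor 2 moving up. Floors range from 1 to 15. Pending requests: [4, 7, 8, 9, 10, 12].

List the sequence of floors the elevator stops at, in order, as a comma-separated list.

Current: 2, moving UP
Serve above first (ascending): [4, 7, 8, 9, 10, 12]
Then reverse, serve below (descending): []

Answer: 4, 7, 8, 9, 10, 12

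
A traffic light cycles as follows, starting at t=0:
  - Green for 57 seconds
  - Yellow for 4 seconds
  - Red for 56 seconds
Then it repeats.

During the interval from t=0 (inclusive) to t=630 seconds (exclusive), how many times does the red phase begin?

Cycle = 57+4+56 = 117s
red phase starts at t = k*117 + 61 for k=0,1,2,...
Need k*117+61 < 630 → k < 4.863
k ∈ {0, ..., 4} → 5 starts

Answer: 5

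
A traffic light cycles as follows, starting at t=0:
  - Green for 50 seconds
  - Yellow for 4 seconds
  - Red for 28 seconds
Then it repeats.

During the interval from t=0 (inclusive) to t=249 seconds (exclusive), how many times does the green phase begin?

Cycle = 50+4+28 = 82s
green phase starts at t = k*82 + 0 for k=0,1,2,...
Need k*82+0 < 249 → k < 3.037
k ∈ {0, ..., 3} → 4 starts

Answer: 4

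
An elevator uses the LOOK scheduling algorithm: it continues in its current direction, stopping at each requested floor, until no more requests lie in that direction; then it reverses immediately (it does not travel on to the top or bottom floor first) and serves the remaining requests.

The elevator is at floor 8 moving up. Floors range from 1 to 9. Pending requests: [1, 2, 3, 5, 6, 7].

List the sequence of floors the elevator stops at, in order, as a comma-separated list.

Answer: 7, 6, 5, 3, 2, 1

Derivation:
Current: 8, moving UP
Serve above first (ascending): []
Then reverse, serve below (descending): [7, 6, 5, 3, 2, 1]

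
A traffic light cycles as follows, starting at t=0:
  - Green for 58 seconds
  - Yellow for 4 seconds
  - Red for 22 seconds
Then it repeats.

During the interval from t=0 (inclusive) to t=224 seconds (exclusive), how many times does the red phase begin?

Answer: 2

Derivation:
Cycle = 58+4+22 = 84s
red phase starts at t = k*84 + 62 for k=0,1,2,...
Need k*84+62 < 224 → k < 1.929
k ∈ {0, ..., 1} → 2 starts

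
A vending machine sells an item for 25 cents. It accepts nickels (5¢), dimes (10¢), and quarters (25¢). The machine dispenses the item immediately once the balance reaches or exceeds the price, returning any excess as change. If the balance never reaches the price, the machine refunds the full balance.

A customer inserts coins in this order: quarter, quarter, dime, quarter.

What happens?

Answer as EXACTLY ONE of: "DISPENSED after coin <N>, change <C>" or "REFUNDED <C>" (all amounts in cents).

Price: 25¢
Coin 1 (quarter, 25¢): balance = 25¢
  → balance >= price → DISPENSE, change = 25 - 25 = 0¢

Answer: DISPENSED after coin 1, change 0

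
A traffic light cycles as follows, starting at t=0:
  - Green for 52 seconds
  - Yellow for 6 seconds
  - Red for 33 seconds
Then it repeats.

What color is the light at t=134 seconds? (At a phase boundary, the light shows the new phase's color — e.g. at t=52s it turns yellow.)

Answer: green

Derivation:
Cycle length = 52 + 6 + 33 = 91s
t = 134, phase_t = 134 mod 91 = 43
43 < 52 (green end) → GREEN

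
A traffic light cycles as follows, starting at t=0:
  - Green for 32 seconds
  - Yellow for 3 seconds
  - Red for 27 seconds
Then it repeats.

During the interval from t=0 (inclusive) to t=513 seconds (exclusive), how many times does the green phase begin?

Cycle = 32+3+27 = 62s
green phase starts at t = k*62 + 0 for k=0,1,2,...
Need k*62+0 < 513 → k < 8.274
k ∈ {0, ..., 8} → 9 starts

Answer: 9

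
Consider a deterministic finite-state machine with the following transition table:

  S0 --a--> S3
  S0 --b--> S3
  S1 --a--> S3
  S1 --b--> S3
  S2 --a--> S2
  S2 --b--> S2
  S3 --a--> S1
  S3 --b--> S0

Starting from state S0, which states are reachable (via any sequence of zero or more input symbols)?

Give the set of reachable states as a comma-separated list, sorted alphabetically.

BFS from S0:
  visit S0: S0--a-->S3 (new), S0--b-->S3 (seen)
  visit S3: S3--a-->S1 (new), S3--b-->S0 (seen)
  visit S1: S1--a-->S3 (seen), S1--b-->S3 (seen)

Answer: S0, S1, S3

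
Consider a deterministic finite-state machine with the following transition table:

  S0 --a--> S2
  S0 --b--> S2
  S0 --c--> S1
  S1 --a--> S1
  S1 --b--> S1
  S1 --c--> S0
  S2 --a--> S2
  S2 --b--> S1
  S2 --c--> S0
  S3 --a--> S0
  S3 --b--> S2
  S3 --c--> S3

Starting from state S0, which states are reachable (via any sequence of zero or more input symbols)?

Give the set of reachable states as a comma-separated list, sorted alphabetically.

Answer: S0, S1, S2

Derivation:
BFS from S0:
  visit S0: S0--a-->S2 (new), S0--b-->S2 (seen), S0--c-->S1 (new)
  visit S2: S2--a-->S2 (seen), S2--b-->S1 (seen), S2--c-->S0 (seen)
  visit S1: S1--a-->S1 (seen), S1--b-->S1 (seen), S1--c-->S0 (seen)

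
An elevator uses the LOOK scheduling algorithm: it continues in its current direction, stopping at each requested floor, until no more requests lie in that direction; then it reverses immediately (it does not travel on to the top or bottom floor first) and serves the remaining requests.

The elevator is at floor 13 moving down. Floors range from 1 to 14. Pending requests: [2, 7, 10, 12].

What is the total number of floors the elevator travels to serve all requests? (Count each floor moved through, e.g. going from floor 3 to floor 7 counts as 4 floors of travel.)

Start at floor 13 moving down, LOOK stop order: [12, 10, 7, 2]
  13 → 12: |12-13| = 1, total = 1
  12 → 10: |10-12| = 2, total = 3
  10 → 7: |7-10| = 3, total = 6
  7 → 2: |2-7| = 5, total = 11

Answer: 11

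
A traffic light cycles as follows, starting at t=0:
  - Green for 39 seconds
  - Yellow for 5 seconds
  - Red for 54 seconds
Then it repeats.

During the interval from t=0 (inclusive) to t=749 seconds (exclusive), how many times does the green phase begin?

Answer: 8

Derivation:
Cycle = 39+5+54 = 98s
green phase starts at t = k*98 + 0 for k=0,1,2,...
Need k*98+0 < 749 → k < 7.643
k ∈ {0, ..., 7} → 8 starts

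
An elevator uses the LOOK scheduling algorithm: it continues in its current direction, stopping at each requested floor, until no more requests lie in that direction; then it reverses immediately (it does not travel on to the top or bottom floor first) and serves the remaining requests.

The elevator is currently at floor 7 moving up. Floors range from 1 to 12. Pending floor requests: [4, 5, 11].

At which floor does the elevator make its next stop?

Answer: 11

Derivation:
Current floor: 7, direction: up
Requests above: [11]
Requests below: [4, 5]
Moving up and requests lie above → nearest above is min([11]) = 11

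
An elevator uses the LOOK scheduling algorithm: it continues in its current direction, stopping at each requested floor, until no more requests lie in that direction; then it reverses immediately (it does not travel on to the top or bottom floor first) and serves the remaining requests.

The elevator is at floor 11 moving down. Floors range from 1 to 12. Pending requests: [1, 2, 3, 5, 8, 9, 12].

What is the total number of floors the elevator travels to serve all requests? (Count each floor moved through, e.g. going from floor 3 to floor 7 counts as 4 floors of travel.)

Start at floor 11 moving down, LOOK stop order: [9, 8, 5, 3, 2, 1, 12]
  11 → 9: |9-11| = 2, total = 2
  9 → 8: |8-9| = 1, total = 3
  8 → 5: |5-8| = 3, total = 6
  5 → 3: |3-5| = 2, total = 8
  3 → 2: |2-3| = 1, total = 9
  2 → 1: |1-2| = 1, total = 10
  1 → 12: |12-1| = 11, total = 21

Answer: 21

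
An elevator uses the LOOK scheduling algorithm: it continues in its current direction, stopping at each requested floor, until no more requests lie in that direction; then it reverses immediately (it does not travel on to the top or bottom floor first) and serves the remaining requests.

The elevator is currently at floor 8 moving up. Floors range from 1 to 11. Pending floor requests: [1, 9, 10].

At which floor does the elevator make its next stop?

Answer: 9

Derivation:
Current floor: 8, direction: up
Requests above: [9, 10]
Requests below: [1]
Moving up and requests lie above → nearest above is min([9, 10]) = 9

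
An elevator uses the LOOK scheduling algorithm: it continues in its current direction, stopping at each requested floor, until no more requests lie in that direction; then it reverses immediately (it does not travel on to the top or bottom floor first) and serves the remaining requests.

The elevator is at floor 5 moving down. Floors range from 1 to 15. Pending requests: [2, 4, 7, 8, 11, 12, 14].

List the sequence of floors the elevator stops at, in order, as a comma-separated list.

Answer: 4, 2, 7, 8, 11, 12, 14

Derivation:
Current: 5, moving DOWN
Serve below first (descending): [4, 2]
Then reverse, serve above (ascending): [7, 8, 11, 12, 14]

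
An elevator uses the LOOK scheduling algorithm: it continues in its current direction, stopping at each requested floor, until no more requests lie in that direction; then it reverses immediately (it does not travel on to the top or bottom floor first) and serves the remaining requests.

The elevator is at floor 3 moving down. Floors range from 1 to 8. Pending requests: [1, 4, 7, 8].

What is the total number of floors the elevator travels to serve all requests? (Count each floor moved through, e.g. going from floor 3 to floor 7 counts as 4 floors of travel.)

Start at floor 3 moving down, LOOK stop order: [1, 4, 7, 8]
  3 → 1: |1-3| = 2, total = 2
  1 → 4: |4-1| = 3, total = 5
  4 → 7: |7-4| = 3, total = 8
  7 → 8: |8-7| = 1, total = 9

Answer: 9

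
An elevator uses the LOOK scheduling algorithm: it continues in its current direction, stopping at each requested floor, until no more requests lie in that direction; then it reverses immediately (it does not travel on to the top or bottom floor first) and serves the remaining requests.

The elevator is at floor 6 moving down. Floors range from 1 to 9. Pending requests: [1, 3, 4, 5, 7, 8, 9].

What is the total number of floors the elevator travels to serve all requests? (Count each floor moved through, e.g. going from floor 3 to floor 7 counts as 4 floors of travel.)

Start at floor 6 moving down, LOOK stop order: [5, 4, 3, 1, 7, 8, 9]
  6 → 5: |5-6| = 1, total = 1
  5 → 4: |4-5| = 1, total = 2
  4 → 3: |3-4| = 1, total = 3
  3 → 1: |1-3| = 2, total = 5
  1 → 7: |7-1| = 6, total = 11
  7 → 8: |8-7| = 1, total = 12
  8 → 9: |9-8| = 1, total = 13

Answer: 13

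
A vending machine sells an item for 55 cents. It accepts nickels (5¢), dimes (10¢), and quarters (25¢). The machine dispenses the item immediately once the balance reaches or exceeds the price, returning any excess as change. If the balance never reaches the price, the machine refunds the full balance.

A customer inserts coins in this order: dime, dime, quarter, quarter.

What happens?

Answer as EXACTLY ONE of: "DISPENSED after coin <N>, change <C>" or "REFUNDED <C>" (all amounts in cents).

Answer: DISPENSED after coin 4, change 15

Derivation:
Price: 55¢
Coin 1 (dime, 10¢): balance = 10¢
Coin 2 (dime, 10¢): balance = 20¢
Coin 3 (quarter, 25¢): balance = 45¢
Coin 4 (quarter, 25¢): balance = 70¢
  → balance >= price → DISPENSE, change = 70 - 55 = 15¢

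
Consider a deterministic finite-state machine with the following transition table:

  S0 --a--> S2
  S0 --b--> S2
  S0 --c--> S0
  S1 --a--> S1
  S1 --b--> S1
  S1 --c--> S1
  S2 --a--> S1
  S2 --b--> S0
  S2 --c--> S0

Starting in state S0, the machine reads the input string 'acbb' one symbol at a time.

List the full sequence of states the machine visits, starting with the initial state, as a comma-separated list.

Start: S0
  read 'a': S0 --a--> S2
  read 'c': S2 --c--> S0
  read 'b': S0 --b--> S2
  read 'b': S2 --b--> S0

Answer: S0, S2, S0, S2, S0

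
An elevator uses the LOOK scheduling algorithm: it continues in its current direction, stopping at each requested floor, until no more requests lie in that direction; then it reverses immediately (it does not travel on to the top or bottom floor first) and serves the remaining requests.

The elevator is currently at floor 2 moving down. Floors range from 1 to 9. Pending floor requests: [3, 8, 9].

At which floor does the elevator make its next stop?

Current floor: 2, direction: down
Requests above: [3, 8, 9]
Requests below: []
Moving down but no requests below → reverse; nearest above is min([3, 8, 9]) = 3

Answer: 3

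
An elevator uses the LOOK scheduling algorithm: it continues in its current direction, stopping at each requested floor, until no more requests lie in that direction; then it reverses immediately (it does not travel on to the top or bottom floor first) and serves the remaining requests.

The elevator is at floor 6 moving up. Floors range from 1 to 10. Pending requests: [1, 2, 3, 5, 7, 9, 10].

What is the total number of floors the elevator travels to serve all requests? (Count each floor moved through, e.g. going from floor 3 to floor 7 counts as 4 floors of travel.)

Start at floor 6 moving up, LOOK stop order: [7, 9, 10, 5, 3, 2, 1]
  6 → 7: |7-6| = 1, total = 1
  7 → 9: |9-7| = 2, total = 3
  9 → 10: |10-9| = 1, total = 4
  10 → 5: |5-10| = 5, total = 9
  5 → 3: |3-5| = 2, total = 11
  3 → 2: |2-3| = 1, total = 12
  2 → 1: |1-2| = 1, total = 13

Answer: 13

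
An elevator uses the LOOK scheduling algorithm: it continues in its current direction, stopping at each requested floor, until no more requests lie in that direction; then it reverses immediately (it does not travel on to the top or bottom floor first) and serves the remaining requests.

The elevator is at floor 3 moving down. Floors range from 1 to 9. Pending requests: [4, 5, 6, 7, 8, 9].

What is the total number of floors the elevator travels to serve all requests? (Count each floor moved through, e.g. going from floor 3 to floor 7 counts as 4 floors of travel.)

Start at floor 3 moving down, LOOK stop order: [4, 5, 6, 7, 8, 9]
  3 → 4: |4-3| = 1, total = 1
  4 → 5: |5-4| = 1, total = 2
  5 → 6: |6-5| = 1, total = 3
  6 → 7: |7-6| = 1, total = 4
  7 → 8: |8-7| = 1, total = 5
  8 → 9: |9-8| = 1, total = 6

Answer: 6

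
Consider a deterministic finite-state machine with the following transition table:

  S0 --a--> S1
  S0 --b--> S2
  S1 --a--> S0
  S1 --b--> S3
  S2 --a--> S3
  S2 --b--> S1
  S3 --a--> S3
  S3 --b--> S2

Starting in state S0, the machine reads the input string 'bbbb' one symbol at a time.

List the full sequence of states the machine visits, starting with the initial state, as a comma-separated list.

Start: S0
  read 'b': S0 --b--> S2
  read 'b': S2 --b--> S1
  read 'b': S1 --b--> S3
  read 'b': S3 --b--> S2

Answer: S0, S2, S1, S3, S2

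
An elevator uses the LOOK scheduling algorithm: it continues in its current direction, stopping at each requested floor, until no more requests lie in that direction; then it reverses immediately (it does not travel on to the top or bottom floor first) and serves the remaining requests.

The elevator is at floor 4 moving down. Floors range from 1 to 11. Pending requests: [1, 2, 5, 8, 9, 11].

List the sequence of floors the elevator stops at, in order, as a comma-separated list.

Current: 4, moving DOWN
Serve below first (descending): [2, 1]
Then reverse, serve above (ascending): [5, 8, 9, 11]

Answer: 2, 1, 5, 8, 9, 11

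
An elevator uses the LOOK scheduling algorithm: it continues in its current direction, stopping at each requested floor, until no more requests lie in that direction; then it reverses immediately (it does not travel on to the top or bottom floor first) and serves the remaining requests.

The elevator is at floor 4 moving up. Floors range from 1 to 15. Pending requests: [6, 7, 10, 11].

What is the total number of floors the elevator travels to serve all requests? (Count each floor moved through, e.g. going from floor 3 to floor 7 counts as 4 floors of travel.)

Start at floor 4 moving up, LOOK stop order: [6, 7, 10, 11]
  4 → 6: |6-4| = 2, total = 2
  6 → 7: |7-6| = 1, total = 3
  7 → 10: |10-7| = 3, total = 6
  10 → 11: |11-10| = 1, total = 7

Answer: 7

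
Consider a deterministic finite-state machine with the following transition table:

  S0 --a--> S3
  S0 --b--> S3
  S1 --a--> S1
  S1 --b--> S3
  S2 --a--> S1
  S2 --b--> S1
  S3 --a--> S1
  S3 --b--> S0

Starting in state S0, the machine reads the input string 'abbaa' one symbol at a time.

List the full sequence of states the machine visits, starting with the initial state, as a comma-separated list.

Start: S0
  read 'a': S0 --a--> S3
  read 'b': S3 --b--> S0
  read 'b': S0 --b--> S3
  read 'a': S3 --a--> S1
  read 'a': S1 --a--> S1

Answer: S0, S3, S0, S3, S1, S1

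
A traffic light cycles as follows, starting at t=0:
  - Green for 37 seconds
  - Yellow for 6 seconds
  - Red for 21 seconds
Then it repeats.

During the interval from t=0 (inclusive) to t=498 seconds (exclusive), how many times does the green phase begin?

Cycle = 37+6+21 = 64s
green phase starts at t = k*64 + 0 for k=0,1,2,...
Need k*64+0 < 498 → k < 7.781
k ∈ {0, ..., 7} → 8 starts

Answer: 8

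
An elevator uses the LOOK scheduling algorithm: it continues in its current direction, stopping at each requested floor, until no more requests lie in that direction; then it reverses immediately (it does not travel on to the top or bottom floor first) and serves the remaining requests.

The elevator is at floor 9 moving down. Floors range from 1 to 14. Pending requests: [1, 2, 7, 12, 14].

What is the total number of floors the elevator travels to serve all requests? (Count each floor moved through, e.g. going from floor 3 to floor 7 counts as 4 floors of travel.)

Answer: 21

Derivation:
Start at floor 9 moving down, LOOK stop order: [7, 2, 1, 12, 14]
  9 → 7: |7-9| = 2, total = 2
  7 → 2: |2-7| = 5, total = 7
  2 → 1: |1-2| = 1, total = 8
  1 → 12: |12-1| = 11, total = 19
  12 → 14: |14-12| = 2, total = 21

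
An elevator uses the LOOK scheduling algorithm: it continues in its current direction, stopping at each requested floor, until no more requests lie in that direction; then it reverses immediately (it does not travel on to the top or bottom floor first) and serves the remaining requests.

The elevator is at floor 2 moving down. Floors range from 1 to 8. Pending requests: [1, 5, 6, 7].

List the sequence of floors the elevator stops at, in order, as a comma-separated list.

Current: 2, moving DOWN
Serve below first (descending): [1]
Then reverse, serve above (ascending): [5, 6, 7]

Answer: 1, 5, 6, 7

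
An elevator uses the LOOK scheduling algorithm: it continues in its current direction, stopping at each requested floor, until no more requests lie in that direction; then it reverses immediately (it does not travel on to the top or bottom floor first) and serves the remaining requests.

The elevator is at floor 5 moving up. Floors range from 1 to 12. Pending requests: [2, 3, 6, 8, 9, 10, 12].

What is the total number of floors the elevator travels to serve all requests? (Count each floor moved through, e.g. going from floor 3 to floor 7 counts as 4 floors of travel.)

Answer: 17

Derivation:
Start at floor 5 moving up, LOOK stop order: [6, 8, 9, 10, 12, 3, 2]
  5 → 6: |6-5| = 1, total = 1
  6 → 8: |8-6| = 2, total = 3
  8 → 9: |9-8| = 1, total = 4
  9 → 10: |10-9| = 1, total = 5
  10 → 12: |12-10| = 2, total = 7
  12 → 3: |3-12| = 9, total = 16
  3 → 2: |2-3| = 1, total = 17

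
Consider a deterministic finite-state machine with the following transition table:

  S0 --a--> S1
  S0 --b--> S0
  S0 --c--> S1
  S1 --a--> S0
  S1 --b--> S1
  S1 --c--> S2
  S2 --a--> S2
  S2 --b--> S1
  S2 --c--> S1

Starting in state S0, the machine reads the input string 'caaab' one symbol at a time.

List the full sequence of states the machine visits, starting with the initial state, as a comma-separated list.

Answer: S0, S1, S0, S1, S0, S0

Derivation:
Start: S0
  read 'c': S0 --c--> S1
  read 'a': S1 --a--> S0
  read 'a': S0 --a--> S1
  read 'a': S1 --a--> S0
  read 'b': S0 --b--> S0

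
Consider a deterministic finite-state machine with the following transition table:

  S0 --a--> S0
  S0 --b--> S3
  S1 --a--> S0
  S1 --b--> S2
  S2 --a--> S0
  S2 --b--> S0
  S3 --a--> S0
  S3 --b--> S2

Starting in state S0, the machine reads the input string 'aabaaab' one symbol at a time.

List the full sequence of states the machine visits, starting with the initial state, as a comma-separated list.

Answer: S0, S0, S0, S3, S0, S0, S0, S3

Derivation:
Start: S0
  read 'a': S0 --a--> S0
  read 'a': S0 --a--> S0
  read 'b': S0 --b--> S3
  read 'a': S3 --a--> S0
  read 'a': S0 --a--> S0
  read 'a': S0 --a--> S0
  read 'b': S0 --b--> S3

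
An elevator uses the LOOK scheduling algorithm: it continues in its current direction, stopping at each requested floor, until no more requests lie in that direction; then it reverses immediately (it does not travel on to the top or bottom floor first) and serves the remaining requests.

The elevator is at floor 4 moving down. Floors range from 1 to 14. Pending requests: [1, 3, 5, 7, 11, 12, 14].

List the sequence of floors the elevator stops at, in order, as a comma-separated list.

Answer: 3, 1, 5, 7, 11, 12, 14

Derivation:
Current: 4, moving DOWN
Serve below first (descending): [3, 1]
Then reverse, serve above (ascending): [5, 7, 11, 12, 14]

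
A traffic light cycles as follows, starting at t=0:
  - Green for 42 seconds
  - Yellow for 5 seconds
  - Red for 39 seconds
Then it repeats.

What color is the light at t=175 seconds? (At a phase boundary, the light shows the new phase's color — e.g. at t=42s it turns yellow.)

Answer: green

Derivation:
Cycle length = 42 + 5 + 39 = 86s
t = 175, phase_t = 175 mod 86 = 3
3 < 42 (green end) → GREEN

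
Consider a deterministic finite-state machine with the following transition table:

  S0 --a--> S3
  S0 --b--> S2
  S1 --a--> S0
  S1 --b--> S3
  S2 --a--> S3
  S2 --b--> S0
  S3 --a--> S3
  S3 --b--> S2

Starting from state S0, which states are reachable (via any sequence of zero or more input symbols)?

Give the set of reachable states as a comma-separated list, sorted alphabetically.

Answer: S0, S2, S3

Derivation:
BFS from S0:
  visit S0: S0--a-->S3 (new), S0--b-->S2 (new)
  visit S3: S3--a-->S3 (seen), S3--b-->S2 (seen)
  visit S2: S2--a-->S3 (seen), S2--b-->S0 (seen)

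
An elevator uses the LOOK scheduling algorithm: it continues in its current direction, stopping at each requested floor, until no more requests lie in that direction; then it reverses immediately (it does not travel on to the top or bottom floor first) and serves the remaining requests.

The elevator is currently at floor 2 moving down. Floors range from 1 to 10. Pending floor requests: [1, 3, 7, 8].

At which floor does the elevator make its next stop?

Current floor: 2, direction: down
Requests above: [3, 7, 8]
Requests below: [1]
Moving down and requests lie below → nearest below is max([1]) = 1

Answer: 1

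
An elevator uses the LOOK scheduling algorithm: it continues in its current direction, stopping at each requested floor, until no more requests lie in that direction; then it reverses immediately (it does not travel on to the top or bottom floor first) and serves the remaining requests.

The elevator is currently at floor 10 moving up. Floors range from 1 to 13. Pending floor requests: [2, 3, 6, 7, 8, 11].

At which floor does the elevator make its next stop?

Current floor: 10, direction: up
Requests above: [11]
Requests below: [2, 3, 6, 7, 8]
Moving up and requests lie above → nearest above is min([11]) = 11

Answer: 11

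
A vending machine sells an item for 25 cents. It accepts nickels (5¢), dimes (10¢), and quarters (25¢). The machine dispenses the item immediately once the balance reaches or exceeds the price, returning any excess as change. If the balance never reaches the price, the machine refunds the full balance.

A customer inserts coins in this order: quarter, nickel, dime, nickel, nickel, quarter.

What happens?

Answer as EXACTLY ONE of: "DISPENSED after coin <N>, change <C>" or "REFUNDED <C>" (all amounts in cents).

Answer: DISPENSED after coin 1, change 0

Derivation:
Price: 25¢
Coin 1 (quarter, 25¢): balance = 25¢
  → balance >= price → DISPENSE, change = 25 - 25 = 0¢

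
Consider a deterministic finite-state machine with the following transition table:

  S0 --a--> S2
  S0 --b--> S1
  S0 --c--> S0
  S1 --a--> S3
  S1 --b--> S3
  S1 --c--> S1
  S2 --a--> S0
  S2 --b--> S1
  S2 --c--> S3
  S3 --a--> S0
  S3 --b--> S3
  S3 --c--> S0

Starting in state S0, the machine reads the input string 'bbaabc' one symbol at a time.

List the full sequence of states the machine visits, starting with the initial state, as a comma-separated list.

Answer: S0, S1, S3, S0, S2, S1, S1

Derivation:
Start: S0
  read 'b': S0 --b--> S1
  read 'b': S1 --b--> S3
  read 'a': S3 --a--> S0
  read 'a': S0 --a--> S2
  read 'b': S2 --b--> S1
  read 'c': S1 --c--> S1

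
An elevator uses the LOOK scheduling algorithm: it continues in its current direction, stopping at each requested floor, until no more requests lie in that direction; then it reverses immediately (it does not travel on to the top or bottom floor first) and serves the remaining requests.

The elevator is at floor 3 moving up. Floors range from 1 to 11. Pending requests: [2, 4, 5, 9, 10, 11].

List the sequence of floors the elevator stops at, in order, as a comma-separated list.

Current: 3, moving UP
Serve above first (ascending): [4, 5, 9, 10, 11]
Then reverse, serve below (descending): [2]

Answer: 4, 5, 9, 10, 11, 2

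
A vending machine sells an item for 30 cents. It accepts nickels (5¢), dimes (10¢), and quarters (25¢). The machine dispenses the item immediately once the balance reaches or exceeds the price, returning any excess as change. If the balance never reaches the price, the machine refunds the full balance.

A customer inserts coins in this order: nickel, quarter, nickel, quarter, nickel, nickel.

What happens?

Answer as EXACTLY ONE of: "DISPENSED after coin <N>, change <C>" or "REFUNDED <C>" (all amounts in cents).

Price: 30¢
Coin 1 (nickel, 5¢): balance = 5¢
Coin 2 (quarter, 25¢): balance = 30¢
  → balance >= price → DISPENSE, change = 30 - 30 = 0¢

Answer: DISPENSED after coin 2, change 0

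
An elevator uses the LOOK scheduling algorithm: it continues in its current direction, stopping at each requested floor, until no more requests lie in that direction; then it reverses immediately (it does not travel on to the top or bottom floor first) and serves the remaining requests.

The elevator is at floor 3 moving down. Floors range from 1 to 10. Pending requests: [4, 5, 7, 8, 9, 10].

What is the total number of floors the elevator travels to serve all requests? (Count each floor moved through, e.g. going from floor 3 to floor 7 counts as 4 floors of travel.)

Start at floor 3 moving down, LOOK stop order: [4, 5, 7, 8, 9, 10]
  3 → 4: |4-3| = 1, total = 1
  4 → 5: |5-4| = 1, total = 2
  5 → 7: |7-5| = 2, total = 4
  7 → 8: |8-7| = 1, total = 5
  8 → 9: |9-8| = 1, total = 6
  9 → 10: |10-9| = 1, total = 7

Answer: 7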